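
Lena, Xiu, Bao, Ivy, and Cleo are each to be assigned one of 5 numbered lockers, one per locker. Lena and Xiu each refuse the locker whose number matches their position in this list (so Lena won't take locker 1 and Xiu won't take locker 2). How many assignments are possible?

78

Let Aᵢ (for i ∈ {1, 2}) be the placements that put person i in their forbidden locker. Any j of these fix j positions, leaving (5−j)! ways to fill the rest, and there are C(2,j) ways to pick which j.
By inclusion–exclusion, the number of valid placements is Σ_{j=0}^{2} (−1)^j C(2,j)·(5−j)!.
Computing: 120 − 48 + 6 = 78.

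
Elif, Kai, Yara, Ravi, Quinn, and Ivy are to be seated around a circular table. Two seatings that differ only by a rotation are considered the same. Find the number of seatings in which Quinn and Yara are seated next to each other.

Treat {Quinn, Yara} as one unit (2 internal orders) and seat the resulting 5 units around the table: (4)! circular arrangements.
So 2 × (4)! = 2 × 24 = 48.

48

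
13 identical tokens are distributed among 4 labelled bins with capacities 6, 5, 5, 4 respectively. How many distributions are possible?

By stars and bars, unrestricted non-negative solutions to x_1+…+x_4 = 13 number C(13+3,3) = 560.
Subtract solutions that violate a single cap (substitute x_i' = x_i − (cap_i+1)): x_1 ≥ 7 gives C(9,3) = 84; x_2 ≥ 6 gives C(10,3) = 120; x_3 ≥ 6 gives C(10,3) = 120; x_4 ≥ 5 gives C(11,3) = 165. Together 489.
Add back pairs where two caps are both exceeded: 1 + 1 + 4 + 4 + 10 + 10 = 30.
By inclusion–exclusion the count is 560 − 489 + 30 = 101.

101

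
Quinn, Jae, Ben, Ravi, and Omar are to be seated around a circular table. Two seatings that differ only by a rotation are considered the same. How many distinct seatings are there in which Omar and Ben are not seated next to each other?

12

All circular seatings of 5 people number (4)! = 24.
Seatings with Omar beside Ben: treat them as a block with 2 internal orders, giving 2 × (3)! = 12.
Subtracting, 24 − 12 = 12.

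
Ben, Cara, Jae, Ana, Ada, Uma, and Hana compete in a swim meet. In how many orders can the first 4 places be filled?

This is an ordered selection of 4 from 7: P(7,4).
That gives 7 × 6 × 5 × 4 = 840.

840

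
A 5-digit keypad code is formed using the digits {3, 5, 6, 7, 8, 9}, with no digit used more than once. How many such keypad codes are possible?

720

With no repetition, fill the 5 digits in order: 6 choices, then 5, down to 2.
6 × 5 × 4 × 3 × 2 = 720.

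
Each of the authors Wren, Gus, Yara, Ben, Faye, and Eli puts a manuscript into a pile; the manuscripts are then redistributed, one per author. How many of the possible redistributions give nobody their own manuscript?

This is the derangement count D_6: permutations of 6 items with no fixed point.
By inclusion–exclusion this is Σ_{j=0}^{6} (−1)^j C(6,j)·(6−j)!.
Computing: 720 − 720 + 360 − 120 + 30 − 6 + 1 = 265.

265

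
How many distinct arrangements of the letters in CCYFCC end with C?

Fix C in the last position and arrange the remaining 5 letters.
Those 5 letters have C appearing 3 times, giving (5)!/(3!) = 20.

20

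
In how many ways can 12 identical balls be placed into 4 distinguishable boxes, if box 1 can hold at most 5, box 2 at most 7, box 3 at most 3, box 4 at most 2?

Ignoring the caps, the number of non-negative solutions to x_1+…+x_4 = 12 is C(15,3) = 455.
Subtract solutions that violate a single cap (substitute x_i' = x_i − (cap_i+1)): x_1 ≥ 6 gives C(9,3) = 84; x_2 ≥ 8 gives C(7,3) = 35; x_3 ≥ 4 gives C(11,3) = 165; x_4 ≥ 3 gives C(12,3) = 220. Together 504.
Add back pairs where two caps are both exceeded: 0 + 10 + 20 + 1 + 4 + 56 = 91.
By inclusion–exclusion the count is 455 − 504 + 91 = 42.

42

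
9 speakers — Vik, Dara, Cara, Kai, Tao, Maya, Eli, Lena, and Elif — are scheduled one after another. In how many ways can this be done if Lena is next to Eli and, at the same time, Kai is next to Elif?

20160

Treat {Lena,Eli} as one block (2 orders) and {Kai,Elif} as another (2 orders).
That leaves 7 units to arrange: 2 × 2 × 7! = 4 × 5040 = 20160.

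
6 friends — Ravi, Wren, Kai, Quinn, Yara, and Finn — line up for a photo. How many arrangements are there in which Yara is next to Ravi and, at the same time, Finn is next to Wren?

96

Treat {Yara,Ravi} as one block (2 orders) and {Finn,Wren} as another (2 orders).
That leaves 4 units to arrange: 2 × 2 × 4! = 4 × 24 = 96.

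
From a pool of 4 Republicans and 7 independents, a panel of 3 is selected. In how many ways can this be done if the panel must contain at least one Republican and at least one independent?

126

With no constraint there are C(11,3) = 165 possible selections.
Selections missing a whole group: no Republicans → C(7,3) = 35; no independents → C(4,3) = 4.
Both groups omitted at once is impossible, so 165 − 39 = 126.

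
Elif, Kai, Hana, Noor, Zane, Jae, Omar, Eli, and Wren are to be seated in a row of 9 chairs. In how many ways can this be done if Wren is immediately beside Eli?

Treat {Wren, Eli} as a single unit. There are 8 units to order, and the pair itself can be ordered 2 ways.
That gives 2 × 8! = 2 × 40320 = 80640.

80640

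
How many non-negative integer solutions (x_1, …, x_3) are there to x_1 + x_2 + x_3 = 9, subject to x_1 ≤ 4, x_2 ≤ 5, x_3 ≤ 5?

Without the upper bounds there are C(11,2) = 55 ways to split 9 among 3 variables.
Subtract solutions that violate a single cap (substitute x_i' = x_i − (cap_i+1)): x_1 ≥ 5 gives C(6,2) = 15; x_2 ≥ 6 gives C(5,2) = 10; x_3 ≥ 6 gives C(5,2) = 10. Together 35.
No two caps can be exceeded simultaneously, so the pair terms are all 0.
By inclusion–exclusion the count is 55 − 35 + 0 = 20.

20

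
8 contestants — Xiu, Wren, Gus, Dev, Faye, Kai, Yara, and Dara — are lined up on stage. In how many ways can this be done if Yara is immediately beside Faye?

10080

Glue Yara and Faye into one block (2 internal orders), leaving 7 units to arrange in a row.
That gives 2 × 7! = 2 × 5040 = 10080.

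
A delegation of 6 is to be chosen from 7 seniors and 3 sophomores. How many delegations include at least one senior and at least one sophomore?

Total 6-person selections from all 10: C(10,6) = 210.
Subtract selections that omit an entire group: no seniors → C(3,6) = 0; no sophomores → C(7,6) = 7.
Both groups omitted at once is impossible, so 210 − 7 = 203.

203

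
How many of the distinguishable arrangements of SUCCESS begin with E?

60

With the first slot taken by E, it remains to arrange the other 6 letters (SUCCSS).
Those 6 letters have C appearing twice and S appearing 3 times, giving (6)!/(3!·2!) = 60.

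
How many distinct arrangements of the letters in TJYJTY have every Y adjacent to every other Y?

Treat the 2 copies of Y as a single block. The multiset to arrange is then {YY, J, J, T, T}, 5 items in all.
That gives (5)!/(2!·2!) = 30 arrangements.

30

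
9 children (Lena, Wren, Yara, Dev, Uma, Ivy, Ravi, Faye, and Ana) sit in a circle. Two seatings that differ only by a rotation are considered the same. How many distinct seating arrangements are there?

40320

Fix one person's seat to break rotational symmetry; the remaining 8 people can be arranged in (8)! = 40320 ways.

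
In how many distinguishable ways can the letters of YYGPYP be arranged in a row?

YYGPYP has 6 letters with P appearing twice and Y appearing 3 times.
So there are 6! / (3!·2!) = 60 distinguishable arrangements.

60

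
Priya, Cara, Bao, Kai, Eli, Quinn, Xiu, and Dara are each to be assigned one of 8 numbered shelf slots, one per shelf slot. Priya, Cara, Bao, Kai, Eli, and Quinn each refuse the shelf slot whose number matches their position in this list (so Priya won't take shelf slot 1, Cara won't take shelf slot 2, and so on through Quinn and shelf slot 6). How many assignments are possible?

Let Aᵢ (for 1 ≤ i ≤ 6) be the placements that put person i in their forbidden shelf slot. Any j of these fix j positions, leaving (8−j)! ways to fill the rest, and there are C(6,j) ways to pick which j.
By inclusion–exclusion, the number of valid placements is Σ_{j=0}^{6} (−1)^j C(6,j)·(8−j)!.
Computing: 40320 − 30240 + 10800 − 2400 + 360 − 36 + 2 = 18806.

18806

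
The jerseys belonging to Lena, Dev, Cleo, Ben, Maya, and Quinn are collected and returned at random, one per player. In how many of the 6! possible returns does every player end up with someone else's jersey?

265

Let Aᵢ be the assignments in which player i gets their old jersey. We want the size of the complement of A₁∪…∪A_6.
By inclusion–exclusion this is Σ_{j=0}^{6} (−1)^j C(6,j)·(6−j)!.
Computing: 720 − 720 + 360 − 120 + 30 − 6 + 1 = 265.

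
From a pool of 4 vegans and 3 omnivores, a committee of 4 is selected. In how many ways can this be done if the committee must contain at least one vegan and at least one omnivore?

34

Total 4-person selections from all 7: C(7,4) = 35.
Subtract selections that omit an entire group: no vegans → C(3,4) = 0; no omnivores → C(4,4) = 1.
Both groups omitted at once is impossible, so 35 − 1 = 34.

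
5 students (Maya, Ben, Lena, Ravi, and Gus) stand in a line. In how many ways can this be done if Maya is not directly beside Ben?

There are 5! = 120 arrangements in all. If Maya and Ben are adjacent, merging them into one block gives 2·(4)! = 48 arrangements.
So 120 − 48 = 72 arrangements keep them apart.

72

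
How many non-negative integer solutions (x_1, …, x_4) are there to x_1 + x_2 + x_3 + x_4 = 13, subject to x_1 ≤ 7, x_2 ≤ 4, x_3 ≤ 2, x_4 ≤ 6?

By stars and bars, unrestricted non-negative solutions to x_1+…+x_4 = 13 number C(13+3,3) = 560.
Subtract solutions that violate a single cap (substitute x_i' = x_i − (cap_i+1)): x_1 ≥ 8 gives C(8,3) = 56; x_2 ≥ 5 gives C(11,3) = 165; x_3 ≥ 3 gives C(13,3) = 286; x_4 ≥ 7 gives C(9,3) = 84. Together 591.
Add back pairs where two caps are both exceeded: 1 + 10 + 0 + 56 + 4 + 20 = 91.
By inclusion–exclusion the count is 560 − 591 + 91 = 60.

60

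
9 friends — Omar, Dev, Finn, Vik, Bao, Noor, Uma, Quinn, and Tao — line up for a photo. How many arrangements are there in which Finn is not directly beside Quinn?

There are 9! = 362880 arrangements in all. If Finn and Quinn are adjacent, merging them into one block gives 2·(8)! = 80640 arrangements.
Complementary counting: 362880 − 80640 = 282240.

282240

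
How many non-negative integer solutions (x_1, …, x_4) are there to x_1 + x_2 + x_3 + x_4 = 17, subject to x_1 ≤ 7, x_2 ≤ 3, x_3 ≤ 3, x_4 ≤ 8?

By stars and bars, unrestricted non-negative solutions to x_1+…+x_4 = 17 number C(17+3,3) = 1140.
Subtract solutions that violate a single cap (substitute x_i' = x_i − (cap_i+1)): x_1 ≥ 8 gives C(12,3) = 220; x_2 ≥ 4 gives C(16,3) = 560; x_3 ≥ 4 gives C(16,3) = 560; x_4 ≥ 9 gives C(11,3) = 165. Together 1505.
Add back pairs where two caps are both exceeded: 56 + 56 + 1 + 220 + 35 + 35 = 403.
Subtract triples: 4 + 0 + 0 + 1 = 5.
By inclusion–exclusion the count is 1140 − 1505 + 403 − 5 = 33.

33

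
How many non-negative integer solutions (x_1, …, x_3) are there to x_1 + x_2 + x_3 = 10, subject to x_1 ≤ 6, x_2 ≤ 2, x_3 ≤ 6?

12

By stars and bars, unrestricted non-negative solutions to x_1+…+x_3 = 10 number C(10+2,2) = 66.
Subtract solutions that violate a single cap (substitute x_i' = x_i − (cap_i+1)): x_1 ≥ 7 gives C(5,2) = 10; x_2 ≥ 3 gives C(9,2) = 36; x_3 ≥ 7 gives C(5,2) = 10. Together 56.
Add back pairs where two caps are both exceeded: 1 + 0 + 1 = 2.
By inclusion–exclusion the count is 66 − 56 + 2 = 12.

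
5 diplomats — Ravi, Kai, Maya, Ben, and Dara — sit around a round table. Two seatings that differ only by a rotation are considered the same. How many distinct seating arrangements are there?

24

Around a circle, 5 distinct people have 5!/5 = (4)! = 24 rotationally distinct seatings.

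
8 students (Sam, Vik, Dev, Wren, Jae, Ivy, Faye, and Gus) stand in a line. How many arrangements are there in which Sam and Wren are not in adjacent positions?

30240

There are 8! = 40320 arrangements in all. If Sam and Wren are adjacent, merging them into one block gives 2·(7)! = 10080 arrangements.
So 40320 − 10080 = 30240 arrangements keep them apart.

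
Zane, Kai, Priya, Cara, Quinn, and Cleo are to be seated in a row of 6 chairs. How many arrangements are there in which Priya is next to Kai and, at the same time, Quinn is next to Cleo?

96

Treat {Priya,Kai} as one block (2 orders) and {Quinn,Cleo} as another (2 orders).
That leaves 4 units to arrange: 2 × 2 × 4! = 4 × 24 = 96.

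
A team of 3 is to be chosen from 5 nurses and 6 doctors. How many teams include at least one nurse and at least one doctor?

135

With no constraint there are C(11,3) = 165 possible selections.
Selections missing a whole group: no nurses → C(6,3) = 20; no doctors → C(5,3) = 10.
Both groups omitted at once is impossible, so 165 − 30 = 135.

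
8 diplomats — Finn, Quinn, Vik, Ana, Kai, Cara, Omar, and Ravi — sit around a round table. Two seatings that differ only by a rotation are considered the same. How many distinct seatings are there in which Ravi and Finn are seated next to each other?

Glue Ravi and Finn into a block (2 internal orders). Seating 7 units around a circle gives (6)! arrangements.
So 2 × (6)! = 2 × 720 = 1440.

1440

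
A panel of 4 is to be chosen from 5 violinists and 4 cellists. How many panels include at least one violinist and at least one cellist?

120

Total 4-person selections from all 9: C(9,4) = 126.
Selections missing a whole group: no violinists → C(4,4) = 1; no cellists → C(5,4) = 5.
Both groups omitted at once is impossible, so 126 − 6 = 120.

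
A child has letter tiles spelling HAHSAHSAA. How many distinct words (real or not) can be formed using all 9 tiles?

The 9 letters of HAHSAHSAA have repeats: A appearing 4 times, H appearing 3 times, and S appearing twice.
The number of distinct arrangements is 9!/(4!·3!·2!) = 362880/288 = 1260.

1260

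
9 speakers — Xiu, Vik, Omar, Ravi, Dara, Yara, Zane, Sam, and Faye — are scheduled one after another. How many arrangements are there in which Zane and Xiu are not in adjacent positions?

Of the 9! = 362880 arrangements, those with Zane and Xiu adjacent number 2 × 8! = 80640 (treat the pair as a block with 2 internal orders).
Complementary counting: 362880 − 80640 = 282240.

282240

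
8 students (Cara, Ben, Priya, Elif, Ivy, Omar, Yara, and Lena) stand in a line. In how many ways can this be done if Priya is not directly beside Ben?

30240

There are 8! = 40320 arrangements in all. If Priya and Ben are adjacent, merging them into one block gives 2·(7)! = 10080 arrangements.
So 40320 − 10080 = 30240 arrangements keep them apart.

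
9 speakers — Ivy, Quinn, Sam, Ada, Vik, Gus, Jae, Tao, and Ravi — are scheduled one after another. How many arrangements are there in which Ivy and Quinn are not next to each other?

282240

Of the 9! = 362880 arrangements, those with Ivy and Quinn adjacent number 2 × 8! = 80640 (treat the pair as a block with 2 internal orders).
So 362880 − 80640 = 282240 arrangements keep them apart.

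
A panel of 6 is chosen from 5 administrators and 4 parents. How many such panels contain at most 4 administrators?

80

Split by how many administrators are chosen (0 through 4).
Sum: C(5,0)·C(4,6) + C(5,1)·C(4,5) + C(5,2)·C(4,4) + C(5,3)·C(4,3) + C(5,4)·C(4,2) = 0 + 0 + 10 + 40 + 30 = 80.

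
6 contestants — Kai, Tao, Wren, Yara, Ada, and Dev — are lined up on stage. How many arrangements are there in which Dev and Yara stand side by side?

Place the 4 others and the Dev-Yara pair as 5 objects in a line; the pair has 2 internal arrangements.
That gives 2 × 5! = 2 × 120 = 240.

240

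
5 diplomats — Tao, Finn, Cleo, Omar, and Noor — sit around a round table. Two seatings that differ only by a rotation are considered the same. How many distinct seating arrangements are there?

Around a circle, 5 distinct people have 5!/5 = (4)! = 24 rotationally distinct seatings.

24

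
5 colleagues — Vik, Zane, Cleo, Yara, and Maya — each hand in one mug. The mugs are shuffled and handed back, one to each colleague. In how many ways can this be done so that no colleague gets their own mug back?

Let Aᵢ be the assignments in which colleague i gets their own mug. We want the size of the complement of A₁∪…∪A_5.
By inclusion–exclusion this is Σ_{j=0}^{5} (−1)^j C(5,j)·(5−j)!.
Computing: 120 − 120 + 60 − 20 + 5 − 1 = 44.

44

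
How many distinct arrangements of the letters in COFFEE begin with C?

Fix C in the first position and arrange the remaining 5 letters.
Those 5 letters have E appearing twice and F appearing twice, giving (5)!/(2!·2!) = 30.

30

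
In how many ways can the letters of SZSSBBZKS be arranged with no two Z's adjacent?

2940

Total arrangements of SZSSBBZKS: 9!/(4!·2!·2!) = 3780.
Arrangements with the Z's together: treat ZZ as one letter, giving (8)!/(4!·2!) = 840.
Subtracting, 3780 − 840 = 2940 arrangements keep the Z's apart.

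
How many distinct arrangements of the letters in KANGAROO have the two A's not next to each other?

Total arrangements of KANGAROO: 8!/(2!·2!) = 10080.
If the two A's are adjacent, glue them into one block, leaving 7 items to arrange: (7)!/(2!) = 2520 ways.
Hence 10080 − 2520 = 7560.

7560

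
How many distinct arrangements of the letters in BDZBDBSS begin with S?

With the first slot taken by S, it remains to arrange the other 7 letters (BDZBDBS).
Those 7 letters have B appearing 3 times and D appearing twice, giving (7)!/(3!·2!) = 420.

420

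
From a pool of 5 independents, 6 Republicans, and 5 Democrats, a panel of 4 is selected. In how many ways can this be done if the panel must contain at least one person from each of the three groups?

Total 4-person selections from all 16: C(16,4) = 1820.
Selections missing a whole group: no independents → C(11,4) = 330; no Republicans → C(10,4) = 210; no Democrats → C(11,4) = 330.
Add back selections omitting two groups (i.e. drawn from a single group): C(5,4) + C(6,4) + C(5,4) = 25.
By inclusion–exclusion: 1820 − 870 + 25 = 975.

975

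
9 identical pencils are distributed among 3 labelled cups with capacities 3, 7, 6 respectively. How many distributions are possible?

25

By stars and bars, unrestricted non-negative solutions to x_1+…+x_3 = 9 number C(9+2,2) = 55.
Subtract solutions that violate a single cap (substitute x_i' = x_i − (cap_i+1)): x_1 ≥ 4 gives C(7,2) = 21; x_2 ≥ 8 gives C(3,2) = 3; x_3 ≥ 7 gives C(4,2) = 6. Together 30.
No two caps can be exceeded simultaneously, so the pair terms are all 0.
By inclusion–exclusion the count is 55 − 30 + 0 = 25.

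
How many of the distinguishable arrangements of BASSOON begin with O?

360

Fix O in the first position and arrange the remaining 6 letters.
Those 6 letters have S appearing twice, giving (6)!/(2!) = 360.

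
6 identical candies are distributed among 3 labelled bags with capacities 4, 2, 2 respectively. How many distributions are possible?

Ignoring the caps, the number of non-negative solutions to x_1+…+x_3 = 6 is C(8,2) = 28.
Subtract solutions that violate a single cap (substitute x_i' = x_i − (cap_i+1)): x_1 ≥ 5 gives C(3,2) = 3; x_2 ≥ 3 gives C(5,2) = 10; x_3 ≥ 3 gives C(5,2) = 10. Together 23.
Add back pairs where two caps are both exceeded: 0 + 0 + 1 = 1.
By inclusion–exclusion the count is 28 − 23 + 1 = 6.

6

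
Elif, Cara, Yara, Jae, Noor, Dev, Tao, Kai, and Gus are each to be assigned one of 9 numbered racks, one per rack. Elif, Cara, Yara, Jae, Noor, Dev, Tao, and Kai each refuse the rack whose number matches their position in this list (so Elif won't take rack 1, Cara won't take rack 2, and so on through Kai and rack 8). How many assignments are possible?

148329

Let Aᵢ (for 1 ≤ i ≤ 8) be the placements that put person i in their forbidden rack. Any j of these fix j positions, leaving (9−j)! ways to fill the rest, and there are C(8,j) ways to pick which j.
By inclusion–exclusion, the number of valid placements is Σ_{j=0}^{8} (−1)^j C(8,j)·(9−j)!.
Computing: 362880 − 322560 + 141120 − 40320 + 8400 − 1344 + 168 − 16 + 1 = 148329.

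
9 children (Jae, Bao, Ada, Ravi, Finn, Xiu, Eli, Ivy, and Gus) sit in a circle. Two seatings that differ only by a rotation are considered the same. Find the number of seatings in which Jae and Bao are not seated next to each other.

30240

Without the restriction there are (8)! = 40320 seatings.
Those with Jae next to Bao: fuse the pair into one unit and seat 8 units around a circle — 2·(7)! = 10080.
Subtracting, 40320 − 10080 = 30240.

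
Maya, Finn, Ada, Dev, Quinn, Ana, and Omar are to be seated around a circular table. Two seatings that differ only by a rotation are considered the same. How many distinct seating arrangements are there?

Seat Maya anywhere (absorbing the rotational symmetry), then permute the other 6: (6)! = 720.

720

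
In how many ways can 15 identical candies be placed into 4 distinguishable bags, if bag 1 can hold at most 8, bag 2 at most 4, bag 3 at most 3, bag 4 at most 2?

Ignoring the caps, the number of non-negative solutions to x_1+…+x_4 = 15 is C(18,3) = 816.
Subtract solutions that violate a single cap (substitute x_i' = x_i − (cap_i+1)): x_1 ≥ 9 gives C(9,3) = 84; x_2 ≥ 5 gives C(13,3) = 286; x_3 ≥ 4 gives C(14,3) = 364; x_4 ≥ 3 gives C(15,3) = 455. Together 1189.
Add back pairs where two caps are both exceeded: 4 + 10 + 20 + 84 + 120 + 165 = 403.
Subtract triples: 0 + 0 + 0 + 20 = 20.
By inclusion–exclusion the count is 816 − 1189 + 403 − 20 = 10.

10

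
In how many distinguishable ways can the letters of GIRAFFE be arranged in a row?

The 7 letters of GIRAFFE have repeats: F appearing twice.
Dividing 7! = 5040 by 2! = 2 for the repeated letters gives 2520.

2520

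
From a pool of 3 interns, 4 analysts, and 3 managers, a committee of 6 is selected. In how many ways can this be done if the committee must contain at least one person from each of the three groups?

With no constraint there are C(10,6) = 210 possible selections.
Subtract selections that omit an entire group: no interns → C(7,6) = 7; no analysts → C(6,6) = 1; no managers → C(7,6) = 7.
Add back selections omitting two groups (i.e. drawn from a single group): C(3,6) + C(4,6) + C(3,6) = 0.
By inclusion–exclusion: 210 − 15 + 0 = 195.

195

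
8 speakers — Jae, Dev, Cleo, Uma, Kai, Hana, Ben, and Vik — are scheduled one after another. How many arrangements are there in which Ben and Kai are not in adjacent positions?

30240

Of the 8! = 40320 arrangements, those with Ben and Kai adjacent number 2 × 7! = 10080 (treat the pair as a block with 2 internal orders).
So 40320 − 10080 = 30240 arrangements keep them apart.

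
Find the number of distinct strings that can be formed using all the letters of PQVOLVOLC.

The 9 letters of PQVOLVOLC have repeats: L appearing twice, O appearing twice, and V appearing twice.
So there are 9! / (2!·2!·2!) = 45360 distinguishable arrangements.

45360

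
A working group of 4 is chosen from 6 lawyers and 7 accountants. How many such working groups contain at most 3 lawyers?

700

Split by how many lawyers are chosen (0 through 3).
Sum: C(6,0)·C(7,4) + C(6,1)·C(7,3) + C(6,2)·C(7,2) + C(6,3)·C(7,1) = 35 + 210 + 315 + 140 = 700.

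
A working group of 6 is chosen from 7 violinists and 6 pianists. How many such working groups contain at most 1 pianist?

133

Split by how many pianists are chosen (0 through 1).
Sum: C(6,0)·C(7,6) + C(6,1)·C(7,5) = 7 + 126 = 133.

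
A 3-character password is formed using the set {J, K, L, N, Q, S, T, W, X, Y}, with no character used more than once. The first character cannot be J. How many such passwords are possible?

648

The first character has 10−1 = 9 choices (anything except J).
The remaining 2 characters are filled from the other 9 symbols without repetition: 9 × 8 = 72.
Total: 9 × 72 = 648.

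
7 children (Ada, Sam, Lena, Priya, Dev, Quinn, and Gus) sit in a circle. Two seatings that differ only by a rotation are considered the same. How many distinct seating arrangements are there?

Around a circle, 7 distinct people have 7!/7 = (6)! = 720 rotationally distinct seatings.

720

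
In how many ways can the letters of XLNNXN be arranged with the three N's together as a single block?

12

Treat the 3 copies of N as a single block. The multiset to arrange is then {NNN, L, X, X}, 4 items in all.
That gives (4)!/(2!) = 12 arrangements.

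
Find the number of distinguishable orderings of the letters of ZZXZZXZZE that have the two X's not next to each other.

196

There are 9!/(6!·2!) = 252 arrangements of ZZXZZXZZE in total.
If the two X's are adjacent, glue them into one block, leaving 8 items to arrange: (8)!/(6!) = 56 ways.
Hence 252 − 56 = 196.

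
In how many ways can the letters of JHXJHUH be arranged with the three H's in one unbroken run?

Treat the 3 copies of H as a single block. The multiset to arrange is then {HHH, J, J, U, X}, 5 items in all.
That gives (5)!/(2!) = 60 arrangements.

60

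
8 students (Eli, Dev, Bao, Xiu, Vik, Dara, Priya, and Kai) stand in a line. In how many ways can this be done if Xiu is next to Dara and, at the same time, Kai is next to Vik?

2880

Treat {Xiu,Dara} as one block (2 orders) and {Kai,Vik} as another (2 orders).
That leaves 6 units to arrange: 2 × 2 × 6! = 4 × 720 = 2880.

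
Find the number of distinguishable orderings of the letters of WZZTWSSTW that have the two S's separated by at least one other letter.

There are 9!/(3!·2!·2!·2!) = 7560 arrangements of WZZTWSSTW in total.
Arrangements with the S's together: treat SS as one letter, giving (8)!/(3!·2!·2!) = 1680.
Subtracting, 7560 − 1680 = 5880 arrangements keep the S's apart.

5880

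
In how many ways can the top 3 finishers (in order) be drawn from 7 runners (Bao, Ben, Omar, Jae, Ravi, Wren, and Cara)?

There are 7 choices for 1st place, 6 for 2nd, and 5 for 3rd.
That gives 7 × 6 × 5 = 210.

210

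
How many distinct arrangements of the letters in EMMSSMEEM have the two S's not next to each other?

Total arrangements of EMMSSMEEM: 9!/(4!·3!·2!) = 1260.
Arrangements with the S's together: treat SS as one letter, giving (8)!/(4!·3!) = 280.
Subtracting, 1260 − 280 = 980 arrangements keep the S's apart.

980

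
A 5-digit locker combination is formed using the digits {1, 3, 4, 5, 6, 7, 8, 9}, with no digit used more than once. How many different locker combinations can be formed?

6720

Choose and order 5 of the 8 symbols: the first digit has 8 options, the next 7, and so on down to 4.
That product is 8 × 7 × 6 × 5 × 4 = 6720.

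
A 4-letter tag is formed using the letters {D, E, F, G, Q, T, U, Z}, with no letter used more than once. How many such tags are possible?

With no repetition, fill the 4 letters in order: 8 choices, then 7, down to 5.
That product is 8 × 7 × 6 × 5 = 1680.

1680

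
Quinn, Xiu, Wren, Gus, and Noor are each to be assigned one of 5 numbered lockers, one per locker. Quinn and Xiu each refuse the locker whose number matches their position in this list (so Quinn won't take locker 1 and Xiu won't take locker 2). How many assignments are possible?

Let Aᵢ (for i ∈ {1, 2}) be the placements that put person i in their forbidden locker. Any j of these fix j positions, leaving (5−j)! ways to fill the rest, and there are C(2,j) ways to pick which j.
By inclusion–exclusion, the number of valid placements is Σ_{j=0}^{2} (−1)^j C(2,j)·(5−j)!.
Computing: 120 − 48 + 6 = 78.

78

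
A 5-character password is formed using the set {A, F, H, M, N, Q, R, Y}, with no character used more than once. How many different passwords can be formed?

Choose and order 5 of the 8 symbols: the first character has 8 options, the next 7, and so on down to 4.
8 × 7 × 6 × 5 × 4 = 6720.

6720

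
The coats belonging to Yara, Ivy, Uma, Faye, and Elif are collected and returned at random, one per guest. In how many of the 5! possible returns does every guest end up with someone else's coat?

Count assignments avoiding every fixed point. For any j of the 5 guests fixed to their own coat, the other 5−j can be arranged in (5−j)! ways.
By inclusion–exclusion this is Σ_{j=0}^{5} (−1)^j C(5,j)·(5−j)!.
Computing: 120 − 120 + 60 − 20 + 5 − 1 = 44.

44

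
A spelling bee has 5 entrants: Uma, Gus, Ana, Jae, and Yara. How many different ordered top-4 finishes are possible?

There are 5 choices for 1st place, 4 for 2nd, and so on down to 2 for position 4.
That gives 5 × 4 × 3 × 2 = 120.

120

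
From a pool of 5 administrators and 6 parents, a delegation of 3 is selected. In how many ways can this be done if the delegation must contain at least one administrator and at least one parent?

Total 3-person selections from all 11: C(11,3) = 165.
Selections missing a whole group: no administrators → C(6,3) = 20; no parents → C(5,3) = 10.
Both groups omitted at once is impossible, so 165 − 30 = 135.

135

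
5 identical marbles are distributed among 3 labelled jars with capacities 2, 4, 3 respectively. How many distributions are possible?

Without the upper bounds there are C(7,2) = 21 ways to split 5 among 3 jars.
Subtract solutions that violate a single cap (substitute x_i' = x_i − (cap_i+1)): x_1 ≥ 3 gives C(4,2) = 6; x_2 ≥ 5 gives C(2,2) = 1; x_3 ≥ 4 gives C(3,2) = 3. Together 10.
No two caps can be exceeded simultaneously, so the pair terms are all 0.
By inclusion–exclusion the count is 21 − 10 + 0 = 11.

11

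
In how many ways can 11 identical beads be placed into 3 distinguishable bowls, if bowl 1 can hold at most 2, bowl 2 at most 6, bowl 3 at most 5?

6

By stars and bars, unrestricted non-negative solutions to x_1+…+x_3 = 11 number C(11+2,2) = 78.
Subtract solutions that violate a single cap (substitute x_i' = x_i − (cap_i+1)): x_1 ≥ 3 gives C(10,2) = 45; x_2 ≥ 7 gives C(6,2) = 15; x_3 ≥ 6 gives C(7,2) = 21. Together 81.
Add back pairs where two caps are both exceeded: 3 + 6 + 0 = 9.
By inclusion–exclusion the count is 78 − 81 + 9 = 6.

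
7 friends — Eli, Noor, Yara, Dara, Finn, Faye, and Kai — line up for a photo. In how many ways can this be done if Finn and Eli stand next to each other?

1440

Treat {Finn, Eli} as a single unit. There are 6 units to order, and the pair itself can be ordered 2 ways.
So the count is 2·(6)! = 1440.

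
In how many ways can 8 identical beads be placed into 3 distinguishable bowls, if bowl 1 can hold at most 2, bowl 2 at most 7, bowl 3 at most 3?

11

Ignoring the caps, the number of non-negative solutions to x_1+…+x_3 = 8 is C(10,2) = 45.
Subtract solutions that violate a single cap (substitute x_i' = x_i − (cap_i+1)): x_1 ≥ 3 gives C(7,2) = 21; x_2 ≥ 8 gives C(2,2) = 1; x_3 ≥ 4 gives C(6,2) = 15. Together 37.
Add back pairs where two caps are both exceeded: 0 + 3 + 0 = 3.
By inclusion–exclusion the count is 45 − 37 + 3 = 11.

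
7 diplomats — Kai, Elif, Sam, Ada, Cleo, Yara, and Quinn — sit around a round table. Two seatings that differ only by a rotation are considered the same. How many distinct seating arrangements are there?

720

Fix one person's seat to break rotational symmetry; the remaining 6 people can be arranged in (6)! = 720 ways.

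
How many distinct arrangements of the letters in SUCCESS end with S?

With the last slot taken by S, it remains to arrange the other 6 letters (UCCESS).
Those 6 letters have C appearing twice and S appearing twice, giving (6)!/(2!·2!) = 180.

180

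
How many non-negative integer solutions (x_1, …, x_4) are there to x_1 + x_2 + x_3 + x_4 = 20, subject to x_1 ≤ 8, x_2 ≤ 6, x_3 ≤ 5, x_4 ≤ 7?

83

Ignoring the caps, the number of non-negative solutions to x_1+…+x_4 = 20 is C(23,3) = 1771.
Subtract solutions that violate a single cap (substitute x_i' = x_i − (cap_i+1)): x_1 ≥ 9 gives C(14,3) = 364; x_2 ≥ 7 gives C(16,3) = 560; x_3 ≥ 6 gives C(17,3) = 680; x_4 ≥ 8 gives C(15,3) = 455. Together 2059.
Add back pairs where two caps are both exceeded: 35 + 56 + 20 + 120 + 56 + 84 = 371.
By inclusion–exclusion the count is 1771 − 2059 + 371 = 83.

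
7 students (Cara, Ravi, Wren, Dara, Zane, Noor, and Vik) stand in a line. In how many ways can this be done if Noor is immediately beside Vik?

1440

Place the 5 others and the Noor-Vik pair as 6 objects in a line; the pair has 2 internal arrangements.
So the count is 2·(6)! = 1440.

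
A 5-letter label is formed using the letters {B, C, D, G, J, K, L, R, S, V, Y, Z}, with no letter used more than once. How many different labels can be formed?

Choose and order 5 of the 12 symbols: the first letter has 12 options, the next 11, and so on down to 8.
12 × 11 × 10 × 9 × 8 = 95040.

95040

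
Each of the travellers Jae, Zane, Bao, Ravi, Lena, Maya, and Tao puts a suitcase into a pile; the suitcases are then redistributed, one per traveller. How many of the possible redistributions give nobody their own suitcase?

1854

Count assignments avoiding every fixed point. For any j of the 7 travellers fixed to their own suitcase, the other 7−j can be arranged in (7−j)! ways.
By inclusion–exclusion this is Σ_{j=0}^{7} (−1)^j C(7,j)·(7−j)!.
Computing: 5040 − 5040 + 2520 − 840 + 210 − 42 + 7 − 1 = 1854.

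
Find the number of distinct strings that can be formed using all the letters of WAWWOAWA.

The 8 letters of WAWWOAWA have repeats: A appearing 3 times and W appearing 4 times.
So there are 8! / (4!·3!) = 280 distinguishable arrangements.

280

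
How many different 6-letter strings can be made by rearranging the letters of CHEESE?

The 6 letters of CHEESE have repeats: E appearing 3 times.
So there are 6! / (3!) = 120 distinguishable arrangements.

120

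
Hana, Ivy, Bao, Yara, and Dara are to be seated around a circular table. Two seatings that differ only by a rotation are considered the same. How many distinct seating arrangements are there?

24

Around a circle, 5 distinct people have 5!/5 = (4)! = 24 rotationally distinct seatings.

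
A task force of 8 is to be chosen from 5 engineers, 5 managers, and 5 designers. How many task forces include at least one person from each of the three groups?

Unrestricted: C(15,8) = 6435 ways to pick any 8 of the 15.
Selections missing a whole group: no engineers → C(10,8) = 45; no managers → C(10,8) = 45; no designers → C(10,8) = 45.
Add back selections omitting two groups (i.e. drawn from a single group): C(5,8) + C(5,8) + C(5,8) = 0.
By inclusion–exclusion: 6435 − 135 + 0 = 6300.

6300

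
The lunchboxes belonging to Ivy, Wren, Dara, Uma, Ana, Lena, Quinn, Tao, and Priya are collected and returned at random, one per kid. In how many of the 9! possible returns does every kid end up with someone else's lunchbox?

133496

Let Aᵢ be the assignments in which kid i gets their own lunchbox. We want the size of the complement of A₁∪…∪A_9.
By inclusion–exclusion this is Σ_{j=0}^{9} (−1)^j C(9,j)·(9−j)!.
Computing: 362880 − 362880 + 181440 − 60480 + 15120 − 3024 + 504 − 72 + 9 − 1 = 133496.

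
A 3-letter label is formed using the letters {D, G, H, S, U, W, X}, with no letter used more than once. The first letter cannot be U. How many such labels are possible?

The first letter has 7−1 = 6 choices (anything except U).
The remaining 2 letters are filled from the other 6 symbols without repetition: 6 × 5 = 30.
Total: 6 × 30 = 180.

180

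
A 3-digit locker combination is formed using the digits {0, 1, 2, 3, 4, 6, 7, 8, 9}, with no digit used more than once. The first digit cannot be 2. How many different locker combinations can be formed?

The first digit has 9−1 = 8 choices (anything except 2).
The remaining 2 digits are filled from the other 8 symbols without repetition: 8 × 7 = 56.
Total: 8 × 56 = 448.

448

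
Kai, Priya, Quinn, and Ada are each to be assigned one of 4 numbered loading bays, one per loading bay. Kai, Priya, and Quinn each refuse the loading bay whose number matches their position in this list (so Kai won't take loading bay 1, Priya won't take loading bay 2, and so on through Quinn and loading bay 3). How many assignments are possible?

Let Aᵢ (for i ∈ {1, 2, 3}) be the placements that put person i in their forbidden loading bay. Any j of these fix j positions, leaving (4−j)! ways to fill the rest, and there are C(3,j) ways to pick which j.
By inclusion–exclusion, the number of valid placements is Σ_{j=0}^{3} (−1)^j C(3,j)·(4−j)!.
Computing: 24 − 18 + 6 − 1 = 11.

11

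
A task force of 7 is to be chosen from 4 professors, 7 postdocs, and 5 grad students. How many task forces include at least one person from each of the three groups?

With no constraint there are C(16,7) = 11440 possible selections.
Subtract selections that omit an entire group: no professors → C(12,7) = 792; no postdocs → C(9,7) = 36; no grad students → C(11,7) = 330.
Add back selections omitting two groups (i.e. drawn from a single group): C(4,7) + C(7,7) + C(5,7) = 1.
By inclusion–exclusion: 11440 − 1158 + 1 = 10283.

10283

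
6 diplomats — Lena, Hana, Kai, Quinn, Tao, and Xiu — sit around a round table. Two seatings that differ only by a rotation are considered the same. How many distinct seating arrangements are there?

Around a circle, 6 distinct people have 6!/6 = (5)! = 120 rotationally distinct seatings.

120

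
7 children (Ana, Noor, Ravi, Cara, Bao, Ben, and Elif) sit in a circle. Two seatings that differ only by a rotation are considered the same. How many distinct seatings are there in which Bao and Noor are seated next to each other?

Glue Bao and Noor into a block (2 internal orders). Seating 6 units around a circle gives (5)! arrangements.
So 2 × (5)! = 2 × 120 = 240.

240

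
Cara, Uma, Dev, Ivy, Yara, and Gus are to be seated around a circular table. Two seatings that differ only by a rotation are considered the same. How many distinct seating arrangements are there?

120

Around a circle, 6 distinct people have 6!/6 = (5)! = 120 rotationally distinct seatings.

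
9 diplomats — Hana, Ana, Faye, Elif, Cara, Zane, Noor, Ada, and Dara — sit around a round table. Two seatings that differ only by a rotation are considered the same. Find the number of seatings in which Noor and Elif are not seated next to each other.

Without the restriction there are (8)! = 40320 seatings.
Those with Noor next to Elif: fuse the pair into one unit and seat 8 units around a circle — 2·(7)! = 10080.
Subtracting, 40320 − 10080 = 30240.

30240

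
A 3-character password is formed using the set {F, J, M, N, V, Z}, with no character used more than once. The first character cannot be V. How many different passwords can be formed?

100

The first character has 6−1 = 5 choices (anything except V).
The remaining 2 characters are filled from the other 5 symbols without repetition: 5 × 4 = 20.
Total: 5 × 20 = 100.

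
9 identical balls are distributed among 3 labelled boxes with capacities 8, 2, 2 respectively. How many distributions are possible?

8

Ignoring the caps, the number of non-negative solutions to x_1+…+x_3 = 9 is C(11,2) = 55.
Subtract solutions that violate a single cap (substitute x_i' = x_i − (cap_i+1)): x_1 ≥ 9 gives C(2,2) = 1; x_2 ≥ 3 gives C(8,2) = 28; x_3 ≥ 3 gives C(8,2) = 28. Together 57.
Add back pairs where two caps are both exceeded: 0 + 0 + 10 = 10.
By inclusion–exclusion the count is 55 − 57 + 10 = 8.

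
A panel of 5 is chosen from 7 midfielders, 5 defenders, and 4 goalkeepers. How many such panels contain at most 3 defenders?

4312

Split by how many defenders are chosen (0 through 3).
Sum: C(5,0)·C(11,5) + C(5,1)·C(11,4) + C(5,2)·C(11,3) + C(5,3)·C(11,2) = 462 + 1650 + 1650 + 550 = 4312.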